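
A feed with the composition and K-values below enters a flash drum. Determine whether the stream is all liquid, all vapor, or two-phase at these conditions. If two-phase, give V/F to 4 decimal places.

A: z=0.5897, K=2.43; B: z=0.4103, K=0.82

all vapor

ΣzᵢKᵢ = 1.7694; Σzᵢ/Kᵢ = 0.7430.
Since Σzᵢ/Kᵢ < 1 the mixture is above its dew point — single vapor phase.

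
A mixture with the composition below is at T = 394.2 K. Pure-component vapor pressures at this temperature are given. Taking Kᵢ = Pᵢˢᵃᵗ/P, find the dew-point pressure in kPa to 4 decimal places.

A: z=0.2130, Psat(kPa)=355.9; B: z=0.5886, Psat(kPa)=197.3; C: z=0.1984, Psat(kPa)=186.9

Pdew = 215.3647 kPa

At the dew point ψ → 1, so Σzᵢ/Kᵢ = 1 with Kᵢ = Pᵢˢᵃᵗ/P ⇒ 1/P = Σzᵢ/Pᵢˢᵃᵗ.
1/P = 0.2130/355.9 + 0.5886/197.3 + 0.1984/186.9 = 0.0046433 ⇒ P = 215.3647 kPa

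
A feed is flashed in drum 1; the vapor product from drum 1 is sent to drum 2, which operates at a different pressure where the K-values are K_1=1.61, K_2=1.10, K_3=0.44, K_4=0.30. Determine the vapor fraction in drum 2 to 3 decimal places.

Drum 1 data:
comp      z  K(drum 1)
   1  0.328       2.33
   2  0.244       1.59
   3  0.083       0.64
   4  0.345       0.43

Drum 1:
Rachford–Rice: g(ψ₁) = Σ zᵢ(Kᵢ−1)/(1+ψ₁(Kᵢ−1)) = 0.
Feasibility: ΣzᵢKᵢ = 1.354, Σzᵢ/Kᵢ = 1.226 — both > 1, two phases present.
Newton iteration, ψ₁⁰ = 0.5:
  ψ₁ = 0.500: g = 0.0617, g' = -0.495 → ψ₁ = 0.625
  ψ₁ = 0.625: g = -0.0004, g' = -0.507 → ψ₁ = 0.624
Converged at ψ₁ = 0.624.
Drum-1 compositions:
  1: x = 0.179, y = 0.418
  2: x = 0.178, y = 0.284
  3: x = 0.107, y = 0.069
  4: x = 0.535, y = 0.230
Drum-2 feed = drum-1 vapor: z₂ = (0.4177, 0.2836, 0.0685, 0.2302).
Drum 2:
Rachford–Rice: g(ψ₂) = Σ zᵢ(Kᵢ−1)/(1+ψ₂(Kᵢ−1)) = 0.
Feasibility: ΣzᵢKᵢ = 1.084, Σzᵢ/Kᵢ = 1.440 — both > 1, two phases present.
Newton–Raphson from ψ₂ = 0.34:
  ψ₂ = 0.340: g = -0.0204, g' = -0.336 → ψ₂ = 0.279
  ψ₂ = 0.279: g = -0.0005, g' = -0.321 → ψ₂ = 0.278
Converged at ψ₂ = 0.278.
  1: x = 0.357, y = 0.575
  2: x = 0.276, y = 0.304
  3: x = 0.081, y = 0.036
  4: x = 0.286, y = 0.086

V/F (drum 2) = 0.278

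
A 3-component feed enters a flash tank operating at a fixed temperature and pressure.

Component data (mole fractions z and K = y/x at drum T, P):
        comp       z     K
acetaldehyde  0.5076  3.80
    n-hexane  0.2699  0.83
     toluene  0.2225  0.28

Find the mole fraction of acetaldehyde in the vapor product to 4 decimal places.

y_acetaldehyde = 0.5915

Iterate (Newton) starting at V/F = 0.37:
  V/F = 0.3700: g = 0.43074, g' = -1.1832 → V/F = 0.7340
  V/F = 0.7340: g = 0.07299, g' = -0.9553 → V/F = 0.8104
  V/F = 0.8104: g = -0.00312, g' = -1.0478 → V/F = 0.8075
Converged at V/F = 0.8075.
Compositions from xᵢ = zᵢ/(1+V/F(Kᵢ−1)), yᵢ = Kᵢxᵢ:
  acetaldehyde: x = 0.1557, y = 0.5915
  n-hexane: x = 0.3128, y = 0.2597
  toluene: x = 0.5315, y = 0.1488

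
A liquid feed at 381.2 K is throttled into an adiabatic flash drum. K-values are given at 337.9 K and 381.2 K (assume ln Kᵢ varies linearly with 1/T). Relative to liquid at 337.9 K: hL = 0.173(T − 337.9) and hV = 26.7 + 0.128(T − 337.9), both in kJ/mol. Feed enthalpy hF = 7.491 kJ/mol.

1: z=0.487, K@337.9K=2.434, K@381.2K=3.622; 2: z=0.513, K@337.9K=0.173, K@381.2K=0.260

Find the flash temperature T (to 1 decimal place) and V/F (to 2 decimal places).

Adiabatic flash: solve Rachford–Rice at each trial T, then check hF = ψ·hV(T) + (1−ψ)·hL(T).
  T = 337.9 K: K = (2.434, 0.173), RR gives ψ = 0.231, H_out = 6.171 kJ/mol
  T = 381.2 K: K = (3.622, 0.260), RR gives ψ = 0.462, H_out = 18.937 kJ/mol
  T = 359.5 K: K = (3.004, 0.215), RR gives ψ = 0.364, H_out = 13.102 kJ/mol
  T = 348.7 K: K = (2.713, 0.193), RR gives ψ = 0.304, H_out = 9.842 kJ/mol
  T = 343.3 K: K = (2.572, 0.183), RR gives ψ = 0.270, H_out = 8.070 kJ/mol
  T = 340.6 K: K = (2.502, 0.178), RR gives ψ = 0.251, H_out = 7.139 kJ/mol
  T = 342.0 K: K = (2.538, 0.181), RR gives ψ = 0.261, H_out = 7.626 kJ/mol
Linear interpolation between T = 340.6 (H_out = 7.139) and T = 342.0 (H_out = 7.626) on hF = 7.491 gives T ≈ 341.6 K, at which ψ = 0.26.

T = 341.6 K, V/F = 0.26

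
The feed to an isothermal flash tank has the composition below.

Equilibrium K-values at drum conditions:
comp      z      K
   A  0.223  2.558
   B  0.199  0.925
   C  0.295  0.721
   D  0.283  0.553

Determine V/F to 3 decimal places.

V/F = 0.260

Rachford–Rice: g(V/F) = Σ zᵢ(Kᵢ−1)/(1+V/F(Kᵢ−1)) = 0.
Check two-phase: ΣzᵢKᵢ = 1.124 > 1 and Σzᵢ/Kᵢ = 1.223 > 1, so g(0) = 0.124 > 0 and g(1) = -0.223 < 0.
Newton iteration, V/F⁰ = 0.5:
  V/F = 0.500: g = -0.0788, g' = -0.297 → V/F = 0.235
  V/F = 0.235: g = 0.0098, g' = -0.388 → V/F = 0.260
Converged at V/F = 0.260.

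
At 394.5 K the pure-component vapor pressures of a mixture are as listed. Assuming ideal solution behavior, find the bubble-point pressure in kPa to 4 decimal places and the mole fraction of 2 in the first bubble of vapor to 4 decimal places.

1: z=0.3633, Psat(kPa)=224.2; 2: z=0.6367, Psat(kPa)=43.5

At the bubble point ψ → 0, so ΣzᵢKᵢ = 1 with Kᵢ = Pᵢˢᵃᵗ/P ⇒ P = ΣzᵢPᵢˢᵃᵗ.
P = 0.3633·224.2 + 0.6367·43.5 = 109.1483 kPa
yᵢ = zᵢPᵢˢᵃᵗ/P ⇒ y_2 = 0.6367·43.5/109.1483 = 0.2538

Pbub = 109.1483 kPa, y_2 = 0.2538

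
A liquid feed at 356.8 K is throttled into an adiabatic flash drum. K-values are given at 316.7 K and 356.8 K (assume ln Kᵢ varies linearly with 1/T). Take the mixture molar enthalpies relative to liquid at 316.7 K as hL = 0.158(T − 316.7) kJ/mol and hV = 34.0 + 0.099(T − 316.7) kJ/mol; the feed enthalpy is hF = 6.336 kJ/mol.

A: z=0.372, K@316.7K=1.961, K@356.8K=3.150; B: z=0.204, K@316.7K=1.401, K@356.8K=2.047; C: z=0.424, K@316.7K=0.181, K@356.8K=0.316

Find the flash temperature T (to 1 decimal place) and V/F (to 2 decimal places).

Adiabatic flash: solve Rachford–Rice at each trial T, then check hF = ψ·hV(T) + (1−ψ)·hL(T).
  T = 316.7 K: K = (1.961, 1.401, 0.181), RR gives ψ = 0.140, H_out = 4.777 kJ/mol
  T = 356.8 K: K = (3.150, 2.047, 0.316), RR gives ψ = 0.588, H_out = 24.947 kJ/mol
  T = 336.8 K: K = (2.522, 1.714, 0.243), RR gives ψ = 0.406, H_out = 16.489 kJ/mol
  T = 326.8 K: K = (2.234, 1.555, 0.211), RR gives ψ = 0.292, H_out = 11.357 kJ/mol
  T = 321.8 K: K = (2.097, 1.478, 0.196), RR gives ψ = 0.224, H_out = 8.338 kJ/mol
  T = 319.2 K: K = (2.027, 1.439, 0.188), RR gives ψ = 0.183, H_out = 6.595 kJ/mol
  T = 317.9 K: K = (1.992, 1.419, 0.184), RR gives ψ = 0.161, H_out = 5.668 kJ/mol
Linear interpolation between T = 317.9 (H_out = 5.668) and T = 319.2 (H_out = 6.595) on hF = 6.336 gives T ≈ 318.8 K, at which ψ = 0.18.

T = 318.8 K, V/F = 0.18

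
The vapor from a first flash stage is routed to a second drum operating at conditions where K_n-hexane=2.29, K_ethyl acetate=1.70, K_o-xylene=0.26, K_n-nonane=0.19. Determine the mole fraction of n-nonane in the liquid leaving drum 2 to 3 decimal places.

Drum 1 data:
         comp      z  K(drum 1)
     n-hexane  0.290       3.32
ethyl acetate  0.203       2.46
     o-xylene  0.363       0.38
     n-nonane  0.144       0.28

x_n-nonane (drum 2) = 0.150

Drum 1:
Material balance + equilibrium reduce to Σ zᵢ(Kᵢ−1)/(1+ψ₁(Kᵢ−1)) = 0.
Check two-phase: ΣzᵢKᵢ = 1.640 > 1 and Σzᵢ/Kᵢ = 1.639 > 1, so g(0) = 0.640 > 0 and g(1) = -0.639 < 0.
Newton–Raphson from ψ₁ = 0.5:
  ψ₁ = 0.500: g = -0.0054, g' = -0.954 → ψ₁ = 0.494
Converged at ψ₁ = 0.494.
Drum-1 compositions:
  n-hexane: x = 0.135, y = 0.448
  ethyl acetate: x = 0.118, y = 0.290
  o-xylene: x = 0.523, y = 0.199
  n-nonane: x = 0.224, y = 0.063
Drum-2 feed = drum-1 vapor: z₂ = (0.4485, 0.2900, 0.1989, 0.0626).
Drum 2:
Let ψ₂ = V/F and solve Σ zᵢ(Kᵢ−1)/(1+ψ₂(Kᵢ−1)) = 0.
g(0) = ΣzᵢKᵢ − 1 = 0.584 and g(1) = 1 − Σzᵢ/Kᵢ = -0.461, so a root lies in (0, 1).
Newton iteration, ψ₂⁰ = 0.5:
  ψ₂ = 0.500: g = 0.1832, g' = -0.744 → ψ₂ = 0.746
  ψ₂ = 0.746: g = -0.0287, g' = -1.061 → ψ₂ = 0.719
  ψ₂ = 0.719: g = -0.0009, g' = -0.997 → ψ₂ = 0.718
Converged at ψ₂ = 0.718.
  n-hexane: x = 0.233, y = 0.533
  ethyl acetate: x = 0.193, y = 0.328
  o-xylene: x = 0.425, y = 0.110
  n-nonane: x = 0.150, y = 0.028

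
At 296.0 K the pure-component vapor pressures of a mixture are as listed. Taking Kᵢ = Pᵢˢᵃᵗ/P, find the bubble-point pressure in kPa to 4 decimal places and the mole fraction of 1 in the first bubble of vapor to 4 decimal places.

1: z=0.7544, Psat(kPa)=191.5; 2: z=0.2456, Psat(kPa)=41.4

At the bubble point ψ → 0, so ΣzᵢKᵢ = 1 with Kᵢ = Pᵢˢᵃᵗ/P ⇒ P = ΣzᵢPᵢˢᵃᵗ.
P = 0.7544·191.5 + 0.2456·41.4 = 154.6354 kPa
yᵢ = zᵢPᵢˢᵃᵗ/P ⇒ y_1 = 0.7544·191.5/154.6354 = 0.9342

Pbub = 154.6354 kPa, y_1 = 0.9342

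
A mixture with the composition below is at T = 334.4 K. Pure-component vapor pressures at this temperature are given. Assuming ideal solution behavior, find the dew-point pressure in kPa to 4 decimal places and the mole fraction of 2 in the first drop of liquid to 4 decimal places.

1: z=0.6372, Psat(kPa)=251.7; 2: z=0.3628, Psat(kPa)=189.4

At the dew point ψ → 1, so Σzᵢ/Kᵢ = 1 with Kᵢ = Pᵢˢᵃᵗ/P ⇒ 1/P = Σzᵢ/Pᵢˢᵃᵗ.
1/P = 0.6372/251.7 + 0.3628/189.4 = 0.0044471 ⇒ P = 224.8652 kPa
xᵢ = zᵢP/Pᵢˢᵃᵗ ⇒ x_2 = 0.3628·224.8652/189.4 = 0.4307

Pdew = 224.8652 kPa, x_2 = 0.4307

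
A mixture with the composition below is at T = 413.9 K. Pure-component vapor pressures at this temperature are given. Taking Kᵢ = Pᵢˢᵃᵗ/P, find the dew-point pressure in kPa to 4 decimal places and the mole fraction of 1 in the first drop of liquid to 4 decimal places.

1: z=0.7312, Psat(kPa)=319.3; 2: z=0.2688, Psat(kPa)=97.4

At the dew point ψ → 1, so Σzᵢ/Kᵢ = 1 with Kᵢ = Pᵢˢᵃᵗ/P ⇒ 1/P = Σzᵢ/Pᵢˢᵃᵗ.
1/P = 0.7312/319.3 + 0.2688/97.4 = 0.0050498 ⇒ P = 198.0291 kPa
xᵢ = zᵢP/Pᵢˢᵃᵗ ⇒ x_1 = 0.7312·198.0291/319.3 = 0.4535

Pdew = 198.0291 kPa, x_1 = 0.4535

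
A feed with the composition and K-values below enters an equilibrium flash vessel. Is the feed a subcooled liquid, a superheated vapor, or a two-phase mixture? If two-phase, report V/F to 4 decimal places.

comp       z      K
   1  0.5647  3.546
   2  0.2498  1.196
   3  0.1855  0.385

ΣzᵢKᵢ = 2.3726; Σzᵢ/Kᵢ = 0.8499.
Since Σzᵢ/Kᵢ < 1 the mixture is above its dew point — single vapor phase.

superheated vapor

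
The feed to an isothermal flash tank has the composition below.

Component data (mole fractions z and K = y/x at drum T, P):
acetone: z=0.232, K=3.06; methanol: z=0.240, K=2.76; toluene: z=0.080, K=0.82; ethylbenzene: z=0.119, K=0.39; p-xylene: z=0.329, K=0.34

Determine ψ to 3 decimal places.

Newton–Raphson from ψ = 0.59:
  ψ = 0.590: g = -0.0622, g' = -0.875 → ψ = 0.519
  ψ = 0.519: g = -0.0006, g' = -0.863 → ψ = 0.518
Converged at ψ = 0.518.

ψ = 0.518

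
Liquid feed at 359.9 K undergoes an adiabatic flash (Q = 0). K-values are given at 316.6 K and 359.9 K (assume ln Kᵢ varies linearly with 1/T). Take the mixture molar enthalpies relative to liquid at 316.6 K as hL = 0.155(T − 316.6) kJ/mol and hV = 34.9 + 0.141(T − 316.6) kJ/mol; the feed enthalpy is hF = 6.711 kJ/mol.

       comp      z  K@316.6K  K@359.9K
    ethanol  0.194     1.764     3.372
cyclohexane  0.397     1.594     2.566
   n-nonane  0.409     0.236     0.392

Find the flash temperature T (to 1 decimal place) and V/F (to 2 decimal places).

Adiabatic flash: solve Rachford–Rice at each trial T, then check hF = ψ·hV(T) + (1−ψ)·hL(T).
  T = 316.6 K: K = (1.764, 1.594, 0.236), RR gives ψ = 0.143, H_out = 5.002 kJ/mol
  T = 359.9 K: K = (3.372, 2.566, 0.392), RR gives ψ = 0.743, H_out = 32.207 kJ/mol
  T = 338.2 K: K = (2.488, 2.052, 0.309), RR gives ψ = 0.509, H_out = 20.973 kJ/mol
  T = 327.4 K: K = (2.107, 1.816, 0.271), RR gives ψ = 0.360, H_out = 14.180 kJ/mol
  T = 322.0 K: K = (1.931, 1.703, 0.253), RR gives ψ = 0.264, H_out = 10.035 kJ/mol
  T = 319.3 K: K = (1.846, 1.648, 0.245), RR gives ψ = 0.208, H_out = 7.657 kJ/mol
  T = 318.0 K: K = (1.806, 1.622, 0.240), RR gives ψ = 0.178, H_out = 6.418 kJ/mol
Linear interpolation between T = 318.0 (H_out = 6.418) and T = 319.3 (H_out = 7.657) on hF = 6.711 gives T ≈ 318.3 K, at which ψ = 0.18.

T = 318.3 K, V/F = 0.18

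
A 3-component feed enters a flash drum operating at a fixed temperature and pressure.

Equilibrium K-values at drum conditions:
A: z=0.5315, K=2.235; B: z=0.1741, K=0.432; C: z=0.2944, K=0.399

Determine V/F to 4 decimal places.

V/F = 0.5231

Rachford–Rice: g(V/F) = Σ zᵢ(Kᵢ−1)/(1+V/F(Kᵢ−1)) = 0.
g(0) = ΣzᵢKᵢ − 1 = 0.3806 and g(1) = 1 − Σzᵢ/Kᵢ = -0.3787, so a root lies in (0, 1).
Newton–Raphson from V/F = 0.39:
  V/F = 0.3900: g = 0.08489, g' = -0.6434 → V/F = 0.5219
  V/F = 0.5219: g = 0.00076, g' = -0.6390 → V/F = 0.5231
Converged at V/F = 0.5231.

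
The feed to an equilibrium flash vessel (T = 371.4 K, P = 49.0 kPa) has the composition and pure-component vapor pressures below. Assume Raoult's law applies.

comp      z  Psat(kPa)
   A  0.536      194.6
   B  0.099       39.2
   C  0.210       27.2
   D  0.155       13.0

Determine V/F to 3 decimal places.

Raoult's law: Kᵢ = Pᵢˢᵃᵗ/P = Pᵢˢᵃᵗ/49.0.
  K_A = 194.6/49.0 = 3.97143, K_B = 39.2/49.0 = 0.80000, K_C = 27.2/49.0 = 0.55510, K_D = 13.0/49.0 = 0.26531
Rachford–Rice: g(V/F) = Σ zᵢ(Kᵢ−1)/(1+V/F(Kᵢ−1)) = 0.
g(0) = ΣzᵢKᵢ − 1 = 1.366 and g(1) = 1 − Σzᵢ/Kᵢ = -0.221, so a root lies in (0, 1).
Iterate (Newton) starting at V/F = 0.5:
  V/F = 0.500: g = 0.3186, g' = -1.049 → V/F = 0.804
  V/F = 0.804: g = 0.0229, g' = -1.018 → V/F = 0.826
Converged at V/F = 0.826.

V/F = 0.826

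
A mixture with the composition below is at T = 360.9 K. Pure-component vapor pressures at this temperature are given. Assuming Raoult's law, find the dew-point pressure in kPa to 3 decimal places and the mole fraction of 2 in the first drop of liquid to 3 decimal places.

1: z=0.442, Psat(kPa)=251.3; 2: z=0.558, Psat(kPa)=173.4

Pdew = 200.930 kPa, x_2 = 0.647

At the dew point ψ → 1, so Σzᵢ/Kᵢ = 1 with Kᵢ = Pᵢˢᵃᵗ/P ⇒ 1/P = Σzᵢ/Pᵢˢᵃᵗ.
1/P = 0.442/251.3 + 0.558/173.4 = 0.004977 ⇒ P = 200.930 kPa
xᵢ = zᵢP/Pᵢˢᵃᵗ ⇒ x_2 = 0.558·200.930/173.4 = 0.647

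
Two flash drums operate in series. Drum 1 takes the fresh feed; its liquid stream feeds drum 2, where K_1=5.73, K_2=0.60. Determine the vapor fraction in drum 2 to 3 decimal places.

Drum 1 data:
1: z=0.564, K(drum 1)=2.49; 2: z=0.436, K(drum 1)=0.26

Drum 1:
Material balance + equilibrium reduce to Σ zᵢ(Kᵢ−1)/(1+ψ₁(Kᵢ−1)) = 0.
Feasibility: ΣzᵢKᵢ = 1.518, Σzᵢ/Kᵢ = 1.903 — both > 1, two phases present.
Binary case is linear: z₁(K₁−1)(1+ψ₁(K₂−1)) + z₂(K₂−1)(1+ψ₁(K₁−1)) = 0
⇒ ψ₁ = [z₁(K₁−1)+z₂(K₂−1)] / [−(K₁−1)(K₂−1)] = 0.5177/1.1026 = 0.470
Drum-1 compositions:
  1: x = 0.332, y = 0.826
  2: x = 0.668, y = 0.174
Drum-2 feed = drum-1 liquid: z₂ = (0.3318, 0.6682).
Drum 2:
Binary case is linear: z₁(K₁−1)(1+ψ₂(K₂−1)) + z₂(K₂−1)(1+ψ₂(K₁−1)) = 0
⇒ ψ₂ = [z₁(K₁−1)+z₂(K₂−1)] / [−(K₁−1)(K₂−1)] = 1.3023/1.8920 = 0.688
  1: x = 0.078, y = 0.447
  2: x = 0.922, y = 0.553

V/F (drum 2) = 0.688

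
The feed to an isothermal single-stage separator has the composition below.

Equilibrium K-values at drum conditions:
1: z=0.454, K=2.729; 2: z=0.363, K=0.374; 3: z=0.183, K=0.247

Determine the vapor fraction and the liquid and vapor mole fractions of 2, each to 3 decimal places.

ψ = 0.362, x_2 = 0.469, y_2 = 0.175

Newton–Raphson from ψ = 0.5:
  ψ = 0.500: g = -0.1308, g' = -0.959 → ψ = 0.364
  ψ = 0.364: g = -0.0020, g' = -0.947 → ψ = 0.362
Converged at ψ = 0.362.
Compositions from xᵢ = zᵢ/(1+ψ(Kᵢ−1)), yᵢ = Kᵢxᵢ:
  1: x = 0.279, y = 0.762
  2: x = 0.469, y = 0.175
  3: x = 0.251, y = 0.062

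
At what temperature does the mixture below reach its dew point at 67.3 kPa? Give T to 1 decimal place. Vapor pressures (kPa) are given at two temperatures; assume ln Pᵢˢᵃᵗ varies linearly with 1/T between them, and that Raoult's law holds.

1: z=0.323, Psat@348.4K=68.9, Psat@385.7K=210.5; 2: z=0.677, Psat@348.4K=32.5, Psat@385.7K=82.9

T = 368.3 K

Dew-point temperature: Σzᵢ·P/Pᵢˢᵃᵗ(T) = 1. Interpolate ln Pᵢˢᵃᵗ = aᵢ + bᵢ/T.
  T = 348.4 K: ΣzᵢP/Pᵢˢᵃᵗ = 1.7174
  T = 385.7 K: ΣzᵢP/Pᵢˢᵃᵗ = 0.6529
  T = 367.0 K: ΣzᵢP/Pᵢˢᵃᵗ = 1.0339
  T = 376.4 K: ΣzᵢP/Pᵢˢᵃᵗ = 0.8158
  T = 371.7 K: ΣzᵢP/Pᵢˢᵃᵗ = 0.9170
  T = 369.4 K: ΣzᵢP/Pᵢˢᵃᵗ = 0.9721
Interpolating between 367.0 K and 369.4 K gives T ≈ 368.3 K.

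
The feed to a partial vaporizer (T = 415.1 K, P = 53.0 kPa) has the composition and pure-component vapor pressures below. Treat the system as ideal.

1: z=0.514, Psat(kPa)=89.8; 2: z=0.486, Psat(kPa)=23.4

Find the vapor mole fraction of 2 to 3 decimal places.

y_2 = 0.245

Raoult's law: Kᵢ = Pᵢˢᵃᵗ/P = Pᵢˢᵃᵗ/53.0.
  K_1 = 89.8/53.0 = 1.69434, K_2 = 23.4/53.0 = 0.44151
Binary case is linear: z₁(K₁−1)(1+β(K₂−1)) + z₂(K₂−1)(1+β(K₁−1)) = 0
⇒ β = [z₁(K₁−1)+z₂(K₂−1)] / [−(K₁−1)(K₂−1)] = 0.0855/0.3878 = 0.220
Compositions from xᵢ = zᵢ/(1+β(Kᵢ−1)), yᵢ = Kᵢxᵢ:
  1: x = 0.446, y = 0.755
  2: x = 0.554, y = 0.245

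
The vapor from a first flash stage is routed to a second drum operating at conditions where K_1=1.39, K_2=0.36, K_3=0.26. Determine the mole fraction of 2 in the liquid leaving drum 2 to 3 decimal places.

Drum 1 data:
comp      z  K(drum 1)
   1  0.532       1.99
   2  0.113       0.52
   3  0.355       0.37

Drum 1:
Newton iteration, ψ₁⁰ = 0.35:
  ψ₁ = 0.350: g = 0.0390, g' = -0.557 → ψ₁ = 0.420
Converged at ψ₁ = 0.420.
Drum-1 compositions:
  1: x = 0.376, y = 0.748
  2: x = 0.142, y = 0.074
  3: x = 0.483, y = 0.179
Drum-2 feed = drum-1 vapor: z₂ = (0.7478, 0.0736, 0.1786).
Drum 2:
Iterate (Newton) starting at ψ₂ = 0.5:
  ψ₂ = 0.500: g = -0.0350, g' = -0.391 → ψ₂ = 0.411
  ψ₂ = 0.411: g = -0.0023, g' = -0.342 → ψ₂ = 0.404
Converged at ψ₂ = 0.404.
  1: x = 0.646, y = 0.898
  2: x = 0.099, y = 0.036
  3: x = 0.255, y = 0.066

x_2 (drum 2) = 0.099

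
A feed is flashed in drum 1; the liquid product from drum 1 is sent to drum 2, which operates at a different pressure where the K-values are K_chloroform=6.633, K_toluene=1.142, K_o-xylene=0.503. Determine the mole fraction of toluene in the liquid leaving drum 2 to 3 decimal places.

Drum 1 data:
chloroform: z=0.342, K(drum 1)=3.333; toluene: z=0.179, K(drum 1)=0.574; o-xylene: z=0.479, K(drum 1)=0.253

Drum 1:
Newton–Raphson from ψ₁ = 0.44:
  ψ₁ = 0.440: g = -0.2331, g' = -1.096 → ψ₁ = 0.227
  ψ₁ = 0.227: g = 0.0061, g' = -1.223 → ψ₁ = 0.232
Converged at ψ₁ = 0.232.
Drum-1 compositions:
  chloroform: x = 0.222, y = 0.739
  toluene: x = 0.199, y = 0.114
  o-xylene: x = 0.580, y = 0.147
Drum-2 feed = drum-1 liquid: z₂ = (0.2218, 0.1987, 0.5795).
Drum 2:
Let ψ₂ = V/F and solve Σ zᵢ(Kᵢ−1)/(1+ψ₂(Kᵢ−1)) = 0.
g(0) = ΣzᵢKᵢ − 1 = 0.990 and g(1) = 1 − Σzᵢ/Kᵢ = -0.360, so a root lies in (0, 1).
Newton iteration, ψ₂⁰ = 0.31:
  ψ₂ = 0.310: g = 0.1415, g' = -1.137 → ψ₂ = 0.434
  ψ₂ = 0.434: g = 0.0217, g' = -0.829 → ψ₂ = 0.461
Converged at ψ₂ = 0.461.
  chloroform: x = 0.062, y = 0.409
  toluene: x = 0.186, y = 0.213
  o-xylene: x = 0.752, y = 0.378

x_toluene (drum 2) = 0.186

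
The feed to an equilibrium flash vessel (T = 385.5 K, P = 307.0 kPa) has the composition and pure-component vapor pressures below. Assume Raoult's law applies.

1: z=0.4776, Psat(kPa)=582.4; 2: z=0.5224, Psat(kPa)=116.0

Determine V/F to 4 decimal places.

Raoult's law: Kᵢ = Pᵢˢᵃᵗ/P = Pᵢˢᵃᵗ/307.0.
  K_1 = 582.4/307.0 = 1.897068, K_2 = 116.0/307.0 = 0.377850
Material balance + equilibrium reduce to Σ zᵢ(Kᵢ−1)/(1+V/F(Kᵢ−1)) = 0.
Feasibility: ΣzᵢKᵢ = 1.1034, Σzᵢ/Kᵢ = 1.6343 — both > 1, two phases present.
Binary case is linear: z₁(K₁−1)(1+V/F(K₂−1)) + z₂(K₂−1)(1+V/F(K₁−1)) = 0
⇒ V/F = [z₁(K₁−1)+z₂(K₂−1)] / [−(K₁−1)(K₂−1)] = 0.10343/0.55811 = 0.1853

V/F = 0.1853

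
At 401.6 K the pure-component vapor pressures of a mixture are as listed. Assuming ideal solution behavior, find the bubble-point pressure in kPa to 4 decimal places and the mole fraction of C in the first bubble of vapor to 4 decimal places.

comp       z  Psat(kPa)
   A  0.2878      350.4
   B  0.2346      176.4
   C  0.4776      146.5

At the bubble point ψ → 0, so ΣzᵢKᵢ = 1 with Kᵢ = Pᵢˢᵃᵗ/P ⇒ P = ΣzᵢPᵢˢᵃᵗ.
P = 0.2878·350.4 + 0.2346·176.4 + 0.4776·146.5 = 212.1970 kPa
yᵢ = zᵢPᵢˢᵃᵗ/P ⇒ y_C = 0.4776·146.5/212.1970 = 0.3297

Pbub = 212.1970 kPa, y_C = 0.3297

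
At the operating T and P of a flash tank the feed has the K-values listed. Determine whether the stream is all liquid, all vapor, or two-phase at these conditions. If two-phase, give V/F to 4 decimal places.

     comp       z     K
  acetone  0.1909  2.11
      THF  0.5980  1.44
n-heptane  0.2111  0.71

all vapor

ΣzᵢKᵢ = 1.4138; Σzᵢ/Kᵢ = 0.8031.
Since Σzᵢ/Kᵢ < 1 the mixture is above its dew point — single vapor phase.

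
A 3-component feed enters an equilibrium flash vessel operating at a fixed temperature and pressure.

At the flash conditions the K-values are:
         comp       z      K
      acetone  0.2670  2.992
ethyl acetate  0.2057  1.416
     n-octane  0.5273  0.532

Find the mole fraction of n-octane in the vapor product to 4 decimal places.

y_n-octane = 0.3734

Rachford–Rice: g(ψ) = Σ zᵢ(Kᵢ−1)/(1+ψ(Kᵢ−1)) = 0.
Feasibility: ΣzᵢKᵢ = 1.3707, Σzᵢ/Kᵢ = 1.2257 — both > 1, two phases present.
Newton–Raphson from ψ = 0.5:
  ψ = 0.5000: g = 0.01514, g' = -0.4872 → ψ = 0.5311
  ψ = 0.5311: g = 0.00014, g' = -0.4786 → ψ = 0.5314
Converged at ψ = 0.5314.
Compositions from xᵢ = zᵢ/(1+ψ(Kᵢ−1)), yᵢ = Kᵢxᵢ:
  acetone: x = 0.1297, y = 0.3881
  ethyl acetate: x = 0.1685, y = 0.2385
  n-octane: x = 0.7018, y = 0.3734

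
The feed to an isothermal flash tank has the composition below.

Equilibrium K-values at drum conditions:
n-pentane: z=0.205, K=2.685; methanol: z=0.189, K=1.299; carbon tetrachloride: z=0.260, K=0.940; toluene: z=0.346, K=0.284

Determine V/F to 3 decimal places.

Rachford–Rice: g(V/F) = Σ zᵢ(Kᵢ−1)/(1+V/F(Kᵢ−1)) = 0.
Check two-phase: ΣzᵢKᵢ = 1.139 > 1 and Σzᵢ/Kᵢ = 1.717 > 1, so g(0) = 0.139 > 0 and g(1) = -0.717 < 0.
Newton iteration, V/F⁰ = 0.5:
  V/F = 0.500: g = -0.1653, g' = -0.616 → V/F = 0.231
  V/F = 0.231: g = -0.0114, g' = -0.572 → V/F = 0.212
Converged at V/F = 0.212.

V/F = 0.212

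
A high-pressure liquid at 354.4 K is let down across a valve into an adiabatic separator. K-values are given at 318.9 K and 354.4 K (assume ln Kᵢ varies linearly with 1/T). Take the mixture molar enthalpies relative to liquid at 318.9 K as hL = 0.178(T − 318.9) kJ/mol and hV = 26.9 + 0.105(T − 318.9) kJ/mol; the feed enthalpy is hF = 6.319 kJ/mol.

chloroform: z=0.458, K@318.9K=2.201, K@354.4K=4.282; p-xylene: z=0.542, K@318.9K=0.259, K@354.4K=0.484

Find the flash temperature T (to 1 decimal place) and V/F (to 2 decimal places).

Adiabatic flash: solve Rachford–Rice at each trial T, then check hF = ψ·hV(T) + (1−ψ)·hL(T).
  T = 318.9 K: K = (2.201, 0.259), RR gives ψ = 0.167, H_out = 4.487 kJ/mol
  T = 354.4 K: K = (4.282, 0.484), RR gives ψ = 0.722, H_out = 23.881 kJ/mol
  T = 336.6 K: K = (3.121, 0.360), RR gives ψ = 0.460, H_out = 14.923 kJ/mol
  T = 327.8 K: K = (2.636, 0.307), RR gives ψ = 0.329, H_out = 10.233 kJ/mol
  T = 323.4 K: K = (2.414, 0.283), RR gives ψ = 0.255, H_out = 7.579 kJ/mol
  T = 321.1 K: K = (2.304, 0.270), RR gives ψ = 0.212, H_out = 6.057 kJ/mol
Linear interpolation between T = 321.1 (H_out = 6.057) and T = 323.4 (H_out = 7.579) on hF = 6.319 gives T ≈ 321.5 K, at which ψ = 0.22.

T = 321.5 K, V/F = 0.22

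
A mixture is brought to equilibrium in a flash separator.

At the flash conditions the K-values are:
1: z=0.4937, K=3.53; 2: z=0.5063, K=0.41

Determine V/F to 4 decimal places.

Material balance + equilibrium reduce to Σ zᵢ(Kᵢ−1)/(1+V/F(Kᵢ−1)) = 0.
Check two-phase: ΣzᵢKᵢ = 1.9503 > 1 and Σzᵢ/Kᵢ = 1.3747 > 1, so g(0) = 0.9503 > 0 and g(1) = -0.3747 < 0.
Binary case is linear: z₁(K₁−1)(1+V/F(K₂−1)) + z₂(K₂−1)(1+V/F(K₁−1)) = 0
⇒ V/F = [z₁(K₁−1)+z₂(K₂−1)] / [−(K₁−1)(K₂−1)] = 0.95034/1.49270 = 0.6367

V/F = 0.6367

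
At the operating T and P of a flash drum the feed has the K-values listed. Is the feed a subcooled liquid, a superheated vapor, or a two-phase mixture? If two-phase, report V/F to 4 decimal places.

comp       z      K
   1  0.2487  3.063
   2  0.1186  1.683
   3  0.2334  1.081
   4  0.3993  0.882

superheated vapor

ΣzᵢKᵢ = 1.5659; Σzᵢ/Kᵢ = 0.8203.
Since Σzᵢ/Kᵢ < 1 the mixture is above its dew point — single vapor phase.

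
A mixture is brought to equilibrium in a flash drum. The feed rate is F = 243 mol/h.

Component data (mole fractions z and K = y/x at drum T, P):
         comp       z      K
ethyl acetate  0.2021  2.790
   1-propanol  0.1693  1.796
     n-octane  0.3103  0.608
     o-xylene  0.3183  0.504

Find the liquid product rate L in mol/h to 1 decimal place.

L = 160.0 mol/h

Iterate (Newton) starting at β = 0.5:
  β = 0.5000: g = -0.07393, g' = -0.4474 → β = 0.3348
  β = 0.3348: g = 0.00330, g' = -0.4958 → β = 0.3414
Converged at β = 0.3414.
Then V = β·F = 0.3414·243 = 83.0 mol/h and L = F − V = 160.0 mol/h.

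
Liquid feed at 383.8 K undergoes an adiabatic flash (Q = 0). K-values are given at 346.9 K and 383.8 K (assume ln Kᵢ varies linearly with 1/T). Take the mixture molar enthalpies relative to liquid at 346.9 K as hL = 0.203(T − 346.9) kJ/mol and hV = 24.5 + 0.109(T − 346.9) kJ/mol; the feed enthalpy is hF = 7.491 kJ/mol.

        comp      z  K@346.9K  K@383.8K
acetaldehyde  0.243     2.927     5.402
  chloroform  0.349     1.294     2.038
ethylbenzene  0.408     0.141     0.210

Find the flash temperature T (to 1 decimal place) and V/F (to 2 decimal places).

T = 351.5 K, V/F = 0.27

Adiabatic flash: solve Rachford–Rice at each trial T, then check hF = ψ·hV(T) + (1−ψ)·hL(T).
  T = 346.9 K: K = (2.927, 1.294, 0.141), RR gives ψ = 0.213, H_out = 5.208 kJ/mol
  T = 383.8 K: K = (5.402, 2.038, 0.210), RR gives ψ = 0.530, H_out = 18.640 kJ/mol
  T = 365.4 K: K = (4.042, 1.644, 0.174), RR gives ψ = 0.407, H_out = 13.029 kJ/mol
  T = 356.1 K: K = (3.451, 1.462, 0.157), RR gives ψ = 0.323, H_out = 9.502 kJ/mol
  T = 351.5 K: K = (3.182, 1.377, 0.149), RR gives ψ = 0.272, H_out = 7.481 kJ/mol
  T = 353.8 K: K = (3.314, 1.419, 0.153), RR gives ψ = 0.298, H_out = 8.519 kJ/mol
Linear interpolation between T = 351.5 (H_out = 7.481) and T = 353.8 (H_out = 8.519) on hF = 7.491 gives T ≈ 351.5 K, at which ψ = 0.27.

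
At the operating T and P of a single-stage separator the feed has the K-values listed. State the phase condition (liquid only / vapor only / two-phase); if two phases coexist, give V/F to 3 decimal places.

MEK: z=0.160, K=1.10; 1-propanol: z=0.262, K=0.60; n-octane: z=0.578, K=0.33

liquid only

ΣzᵢKᵢ = 0.524; Σzᵢ/Kᵢ = 2.334.
Since ΣzᵢKᵢ < 1 the mixture is below its bubble point — single liquid phase.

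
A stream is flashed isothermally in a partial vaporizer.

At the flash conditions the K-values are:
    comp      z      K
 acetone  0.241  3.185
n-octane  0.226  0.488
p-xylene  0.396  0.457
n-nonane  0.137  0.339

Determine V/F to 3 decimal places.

V/F = 0.087

Material balance + equilibrium reduce to Σ zᵢ(Kᵢ−1)/(1+V/F(Kᵢ−1)) = 0.
g(0) = ΣzᵢKᵢ − 1 = 0.105 and g(1) = 1 − Σzᵢ/Kᵢ = -0.809, so a root lies in (0, 1).
Newton iteration, V/F⁰ = 0.5:
  V/F = 0.500: g = -0.3343, g' = -0.723 → V/F = 0.038
  V/F = 0.038: g = 0.0559, g' = -1.228 → V/F = 0.083
  V/F = 0.083: g = 0.0035, g' = -1.083 → V/F = 0.087
Converged at V/F = 0.087.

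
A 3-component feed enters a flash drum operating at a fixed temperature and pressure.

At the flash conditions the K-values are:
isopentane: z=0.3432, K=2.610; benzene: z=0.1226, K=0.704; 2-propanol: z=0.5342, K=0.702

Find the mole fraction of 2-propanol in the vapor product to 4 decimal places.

y_2-propanol = 0.4821

Let β = V/F and solve Σ zᵢ(Kᵢ−1)/(1+β(Kᵢ−1)) = 0.
Check two-phase: ΣzᵢKᵢ = 1.3571 > 1 and Σzᵢ/Kᵢ = 1.0666 > 1, so g(0) = 0.3571 > 0 and g(1) = -0.0666 < 0.
Newton–Raphson from β = 0.5:
  β = 0.5000: g = 0.07647, g' = -0.3534 → β = 0.7164
  β = 0.7164: g = 0.00814, g' = -0.2858 → β = 0.7449
  β = 0.7449: g = 0.00008, g' = -0.2800 → β = 0.7452
Converged at β = 0.7452.
Compositions from xᵢ = zᵢ/(1+β(Kᵢ−1)), yᵢ = Kᵢxᵢ:
  isopentane: x = 0.1560, y = 0.4072
  benzene: x = 0.1573, y = 0.1107
  2-propanol: x = 0.6867, y = 0.4821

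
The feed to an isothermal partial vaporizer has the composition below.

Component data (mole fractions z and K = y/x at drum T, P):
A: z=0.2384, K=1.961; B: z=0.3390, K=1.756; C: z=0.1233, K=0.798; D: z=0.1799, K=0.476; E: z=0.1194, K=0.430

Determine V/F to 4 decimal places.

Material balance + equilibrium reduce to Σ zᵢ(Kᵢ−1)/(1+V/F(Kᵢ−1)) = 0.
g(0) = ΣzᵢKᵢ − 1 = 0.2982 and g(1) = 1 − Σzᵢ/Kᵢ = -0.1247, so a root lies in (0, 1).
Iterate (Newton) starting at V/F = 0.5:
  V/F = 0.5000: g = 0.09010, g' = -0.3753 → V/F = 0.7401
  V/F = 0.7401: g = -0.00277, g' = -0.4097 → V/F = 0.7333
Converged at V/F = 0.7333.

V/F = 0.7333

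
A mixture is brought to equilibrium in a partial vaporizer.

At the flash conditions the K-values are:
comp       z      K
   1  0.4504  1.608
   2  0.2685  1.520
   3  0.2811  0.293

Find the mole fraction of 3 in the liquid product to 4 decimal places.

Iterate (Newton) starting at ψ = 0.5:
  ψ = 0.5000: g = 0.01341, g' = -0.4798 → ψ = 0.5279
  ψ = 0.5279: g = -0.00025, g' = -0.4978 → ψ = 0.5274
Converged at ψ = 0.5274.
Compositions from xᵢ = zᵢ/(1+ψ(Kᵢ−1)), yᵢ = Kᵢxᵢ:
  1: x = 0.3410, y = 0.5484
  2: x = 0.2107, y = 0.3203
  3: x = 0.4483, y = 0.1313

x_3 = 0.4483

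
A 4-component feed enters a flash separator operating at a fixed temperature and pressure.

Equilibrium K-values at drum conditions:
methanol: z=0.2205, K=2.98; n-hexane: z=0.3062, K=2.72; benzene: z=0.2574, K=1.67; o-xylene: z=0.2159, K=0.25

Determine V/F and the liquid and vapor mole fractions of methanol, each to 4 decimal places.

V/F = 0.8807, x_methanol = 0.0804, y_methanol = 0.2395

Newton–Raphson from V/F = 0.5:
  V/F = 0.5000: g = 0.37265, g' = -0.8559 → V/F = 0.9354
  V/F = 0.9354: g = -0.08160, g' = -1.6465 → V/F = 0.8858
  V/F = 0.8858: g = -0.00703, g' = -1.3799 → V/F = 0.8808
  V/F = 0.8808: g = -0.00006, g' = -1.3578 → V/F = 0.8807
Converged at V/F = 0.8807.
Compositions from xᵢ = zᵢ/(1+V/F(Kᵢ−1)), yᵢ = Kᵢxᵢ:
  methanol: x = 0.0804, y = 0.2395
  n-hexane: x = 0.1218, y = 0.3312
  benzene: x = 0.1619, y = 0.2703
  o-xylene: x = 0.6360, y = 0.1590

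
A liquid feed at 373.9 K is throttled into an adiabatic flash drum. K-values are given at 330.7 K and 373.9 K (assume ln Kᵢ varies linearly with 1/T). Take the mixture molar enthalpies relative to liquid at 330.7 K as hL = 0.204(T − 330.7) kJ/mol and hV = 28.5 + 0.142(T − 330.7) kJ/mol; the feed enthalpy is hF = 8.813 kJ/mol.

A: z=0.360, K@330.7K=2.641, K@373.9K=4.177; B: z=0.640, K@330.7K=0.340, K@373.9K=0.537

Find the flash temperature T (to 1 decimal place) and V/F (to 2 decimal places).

Adiabatic flash: solve Rachford–Rice at each trial T, then check hF = ψ·hV(T) + (1−ψ)·hL(T).
  T = 330.7 K: K = (2.641, 0.340), RR gives ψ = 0.155, H_out = 4.430 kJ/mol
  T = 373.9 K: K = (4.177, 0.537), RR gives ψ = 0.576, H_out = 23.688 kJ/mol
  T = 352.3 K: K = (3.368, 0.433), RR gives ψ = 0.365, H_out = 14.322 kJ/mol
  T = 341.5 K: K = (2.994, 0.385), RR gives ψ = 0.265, H_out = 9.570 kJ/mol
  T = 336.1 K: K = (2.815, 0.362), RR gives ψ = 0.212, H_out = 7.070 kJ/mol
  T = 338.8 K: K = (2.904, 0.374), RR gives ψ = 0.239, H_out = 8.334 kJ/mol
  T = 340.1 K: K = (2.947, 0.379), RR gives ψ = 0.251, H_out = 8.933 kJ/mol
Linear interpolation between T = 338.8 (H_out = 8.334) and T = 340.1 (H_out = 8.933) on hF = 8.813 gives T ≈ 339.8 K, at which ψ = 0.25.

T = 339.8 K, V/F = 0.25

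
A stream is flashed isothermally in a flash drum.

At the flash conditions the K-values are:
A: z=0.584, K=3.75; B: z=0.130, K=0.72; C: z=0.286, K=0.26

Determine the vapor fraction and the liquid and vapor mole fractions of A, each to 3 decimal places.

Newton iteration, ψ⁰ = 0.43:
  ψ = 0.430: g = 0.3841, g' = -1.277 → ψ = 0.731
  ψ = 0.731: g = 0.0271, g' = -1.246 → ψ = 0.752
Converged at ψ = 0.752.
Compositions from xᵢ = zᵢ/(1+ψ(Kᵢ−1)), yᵢ = Kᵢxᵢ:
  A: x = 0.190, y = 0.714
  B: x = 0.165, y = 0.119
  C: x = 0.645, y = 0.168

ψ = 0.752, x_A = 0.190, y_A = 0.714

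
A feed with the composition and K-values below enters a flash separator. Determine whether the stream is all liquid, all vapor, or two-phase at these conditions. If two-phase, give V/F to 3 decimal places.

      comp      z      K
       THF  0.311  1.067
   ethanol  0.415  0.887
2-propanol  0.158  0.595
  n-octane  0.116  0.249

ΣzᵢKᵢ = 0.823; Σzᵢ/Kᵢ = 1.491.
Since ΣzᵢKᵢ < 1 the mixture is below its bubble point — single liquid phase.

all liquid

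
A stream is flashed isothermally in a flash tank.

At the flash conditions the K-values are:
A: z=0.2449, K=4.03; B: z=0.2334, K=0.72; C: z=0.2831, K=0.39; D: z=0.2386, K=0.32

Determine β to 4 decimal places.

β = 0.2072

Iterate (Newton) starting at β = 0.5:
  β = 0.5000: g = -0.27525, g' = -0.8516 → β = 0.1768
  β = 0.1768: g = 0.03648, g' = -1.2486 → β = 0.2060
  β = 0.2060: g = 0.00134, g' = -1.1599 → β = 0.2072
Converged at β = 0.2072.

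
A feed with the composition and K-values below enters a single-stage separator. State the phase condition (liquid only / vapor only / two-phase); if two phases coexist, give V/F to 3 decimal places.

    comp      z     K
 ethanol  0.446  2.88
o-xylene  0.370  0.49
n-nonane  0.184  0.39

two-phase, V/F = 0.524

ΣzᵢKᵢ = 1.538; Σzᵢ/Kᵢ = 1.382.
Both exceed 1, so a two-phase solution exists.
Rachford–Rice: g(ψ) = Σ zᵢ(Kᵢ−1)/(1+ψ(Kᵢ−1)) = 0.
Newton–Raphson from ψ = 0.5:
  ψ = 0.500: g = 0.0174, g' = -0.734 → ψ = 0.524
Converged at ψ = 0.524.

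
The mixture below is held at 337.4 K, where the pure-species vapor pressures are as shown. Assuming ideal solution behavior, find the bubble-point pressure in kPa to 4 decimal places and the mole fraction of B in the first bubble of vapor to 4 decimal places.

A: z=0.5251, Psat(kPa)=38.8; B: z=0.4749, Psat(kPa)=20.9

Pbub = 30.2993 kPa, y_B = 0.3276

At the bubble point ψ → 0, so ΣzᵢKᵢ = 1 with Kᵢ = Pᵢˢᵃᵗ/P ⇒ P = ΣzᵢPᵢˢᵃᵗ.
P = 0.5251·38.8 + 0.4749·20.9 = 30.2993 kPa
yᵢ = zᵢPᵢˢᵃᵗ/P ⇒ y_B = 0.4749·20.9/30.2993 = 0.3276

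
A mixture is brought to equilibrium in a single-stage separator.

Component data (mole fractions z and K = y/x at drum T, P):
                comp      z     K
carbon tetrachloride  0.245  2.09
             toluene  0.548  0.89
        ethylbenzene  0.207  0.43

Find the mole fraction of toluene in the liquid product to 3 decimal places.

x_toluene = 0.566

Material balance + equilibrium reduce to Σ zᵢ(Kᵢ−1)/(1+ψ(Kᵢ−1)) = 0.
g(0) = ΣzᵢKᵢ − 1 = 0.089 and g(1) = 1 − Σzᵢ/Kᵢ = -0.214, so a root lies in (0, 1).
Newton–Raphson from ψ = 0.5:
  ψ = 0.500: g = -0.0560, g' = -0.261 → ψ = 0.286
  ψ = 0.286: g = 0.0005, g' = -0.272 → ψ = 0.287
Converged at ψ = 0.287.
Compositions from xᵢ = zᵢ/(1+ψ(Kᵢ−1)), yᵢ = Kᵢxᵢ:
  carbon tetrachloride: x = 0.187, y = 0.390
  toluene: x = 0.566, y = 0.504
  ethylbenzene: x = 0.248, y = 0.106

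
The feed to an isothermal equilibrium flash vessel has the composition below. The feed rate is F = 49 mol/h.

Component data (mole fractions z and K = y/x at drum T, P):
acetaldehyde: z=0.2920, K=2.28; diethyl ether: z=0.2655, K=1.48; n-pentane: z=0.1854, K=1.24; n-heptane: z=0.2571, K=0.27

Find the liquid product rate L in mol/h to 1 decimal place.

Material balance + equilibrium reduce to Σ zᵢ(Kᵢ−1)/(1+V/F(Kᵢ−1)) = 0.
g(0) = ΣzᵢKᵢ − 1 = 0.3580 and g(1) = 1 − Σzᵢ/Kᵢ = -0.4092, so a root lies in (0, 1).
Iterate (Newton) starting at V/F = 0.5:
  V/F = 0.5000: g = 0.07484, g' = -0.5660 → V/F = 0.6322
  V/F = 0.6322: g = -0.00557, g' = -0.6627 → V/F = 0.6238
Converged at V/F = 0.6238.
Then V = V/F·F = 0.6238·49 = 30.6 mol/h and L = F − V = 18.4 mol/h.

L = 18.4 mol/h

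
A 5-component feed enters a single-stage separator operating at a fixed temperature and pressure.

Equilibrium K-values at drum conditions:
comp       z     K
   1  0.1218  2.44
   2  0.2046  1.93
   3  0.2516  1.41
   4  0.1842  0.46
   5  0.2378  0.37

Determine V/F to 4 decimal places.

Rachford–Rice: g(V/F) = Σ zᵢ(Kᵢ−1)/(1+V/F(Kᵢ−1)) = 0.
Check two-phase: ΣzᵢKᵢ = 1.2195 > 1 and Σzᵢ/Kᵢ = 1.3775 > 1, so g(0) = 0.2195 > 0 and g(1) = -0.3775 < 0.
Newton–Raphson from V/F = 0.42:
  V/F = 0.4200: g = 0.00176, g' = -0.4847 → V/F = 0.4236
Converged at V/F = 0.4236.

V/F = 0.4236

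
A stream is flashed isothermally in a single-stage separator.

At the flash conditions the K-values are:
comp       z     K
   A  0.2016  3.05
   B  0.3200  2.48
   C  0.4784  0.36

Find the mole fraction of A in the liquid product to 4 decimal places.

x_A = 0.0966

Rachford–Rice: g(ψ) = Σ zᵢ(Kᵢ−1)/(1+ψ(Kᵢ−1)) = 0.
g(0) = ΣzᵢKᵢ − 1 = 0.5807 and g(1) = 1 − Σzᵢ/Kᵢ = -0.5240, so a root lies in (0, 1).
Newton iteration, ψ⁰ = 0.62:
  ψ = 0.6200: g = -0.07863, g' = -0.8934 → ψ = 0.5320
  ψ = 0.5320: g = -0.00158, g' = -0.8638 → ψ = 0.5302
Converged at ψ = 0.5302.
Compositions from xᵢ = zᵢ/(1+ψ(Kᵢ−1)), yᵢ = Kᵢxᵢ:
  A: x = 0.0966, y = 0.2946
  B: x = 0.1793, y = 0.4447
  C: x = 0.7241, y = 0.2607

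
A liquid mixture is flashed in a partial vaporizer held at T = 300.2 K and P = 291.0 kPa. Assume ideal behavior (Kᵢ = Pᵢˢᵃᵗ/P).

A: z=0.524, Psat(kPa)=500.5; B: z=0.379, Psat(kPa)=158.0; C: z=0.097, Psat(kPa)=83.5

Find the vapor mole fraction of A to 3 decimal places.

y_A = 0.717

Raoult's law: Kᵢ = Pᵢˢᵃᵗ/P = Pᵢˢᵃᵗ/291.0.
  K_A = 500.5/291.0 = 1.71993, K_B = 158.0/291.0 = 0.54296, K_C = 83.5/291.0 = 0.28694
Rachford–Rice: g(ψ) = Σ zᵢ(Kᵢ−1)/(1+ψ(Kᵢ−1)) = 0.
Feasibility: ΣzᵢKᵢ = 1.135, Σzᵢ/Kᵢ = 1.341 — both > 1, two phases present.
Newton iteration, ψ⁰ = 0.33:
  ψ = 0.330: g = 0.0104, g' = -0.371 → ψ = 0.358
Converged at ψ = 0.358.
Compositions from xᵢ = zᵢ/(1+ψ(Kᵢ−1)), yᵢ = Kᵢxᵢ:
  A: x = 0.417, y = 0.717
  B: x = 0.453, y = 0.246
  C: x = 0.130, y = 0.037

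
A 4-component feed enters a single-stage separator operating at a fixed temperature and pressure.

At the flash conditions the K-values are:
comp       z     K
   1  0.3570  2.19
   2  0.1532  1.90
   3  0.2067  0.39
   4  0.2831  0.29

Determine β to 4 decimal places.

β = 0.3171

Iterate (Newton) starting at β = 0.5:
  β = 0.5000: g = -0.13161, g' = -0.7600 → β = 0.3268
  β = 0.3268: g = -0.00681, g' = -0.6981 → β = 0.3171
Converged at β = 0.3171.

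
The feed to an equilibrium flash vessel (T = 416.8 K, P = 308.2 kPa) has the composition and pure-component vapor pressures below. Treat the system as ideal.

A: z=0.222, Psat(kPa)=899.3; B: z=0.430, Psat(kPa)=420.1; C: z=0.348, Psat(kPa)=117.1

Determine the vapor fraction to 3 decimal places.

ψ = 0.568

Raoult's law: Kᵢ = Pᵢˢᵃᵗ/P = Pᵢˢᵃᵗ/308.2.
  K_A = 899.3/308.2 = 2.91791, K_B = 420.1/308.2 = 1.36308, K_C = 117.1/308.2 = 0.37995
Iterate (Newton) starting at ψ = 0.5:
  ψ = 0.500: g = 0.0368, g' = -0.534 → ψ = 0.569
  ψ = 0.569: g = -0.0003, g' = -0.545 → ψ = 0.568
Converged at ψ = 0.568.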